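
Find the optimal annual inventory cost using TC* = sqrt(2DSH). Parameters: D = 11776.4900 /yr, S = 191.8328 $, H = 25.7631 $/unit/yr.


2*D*S*H = 116403716.9866
TC* = sqrt(116403716.9866) = 10789.0554

10789.0554 $/yr


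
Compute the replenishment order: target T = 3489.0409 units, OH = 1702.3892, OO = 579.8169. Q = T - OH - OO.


Inventory position = OH + OO = 1702.3892 + 579.8169 = 2282.2061
Q = 3489.0409 - 2282.2061 = 1206.8348

1206.8348 units


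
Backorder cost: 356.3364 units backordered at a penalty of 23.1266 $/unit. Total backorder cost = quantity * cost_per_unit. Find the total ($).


Total = 356.3364 * 23.1266 = 8240.8494

8240.8494 $


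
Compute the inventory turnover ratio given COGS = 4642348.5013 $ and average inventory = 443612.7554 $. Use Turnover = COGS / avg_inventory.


Turnover = 4642348.5013 / 443612.7554 = 10.4649

10.4649


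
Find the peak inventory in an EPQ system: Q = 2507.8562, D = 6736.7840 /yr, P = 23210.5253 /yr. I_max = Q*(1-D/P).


D/P = 0.2902
1 - D/P = 0.7098
I_max = 2507.8562 * 0.7098 = 1779.9586

1779.9586 units


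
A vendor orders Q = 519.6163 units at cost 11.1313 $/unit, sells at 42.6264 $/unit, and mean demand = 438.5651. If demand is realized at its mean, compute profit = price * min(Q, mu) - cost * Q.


Sales at mu = min(519.6163, 438.5651) = 438.5651
Revenue = 42.6264 * 438.5651 = 18694.4514
Total cost = 11.1313 * 519.6163 = 5784.0049
Profit = 18694.4514 - 5784.0049 = 12910.4465

12910.4465 $


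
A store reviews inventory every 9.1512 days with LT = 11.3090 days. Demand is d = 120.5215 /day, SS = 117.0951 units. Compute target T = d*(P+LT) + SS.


P + LT = 20.4602
d*(P+LT) = 120.5215 * 20.4602 = 2465.8940
T = 2465.8940 + 117.0951 = 2582.9891

2582.9891 units


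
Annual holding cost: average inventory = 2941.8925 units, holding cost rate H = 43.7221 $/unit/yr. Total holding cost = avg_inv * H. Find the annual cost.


Cost = 2941.8925 * 43.7221 = 128625.7181

128625.7181 $/yr


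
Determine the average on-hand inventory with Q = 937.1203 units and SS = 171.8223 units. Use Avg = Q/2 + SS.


Q/2 = 468.5602
Avg = 468.5602 + 171.8223 = 640.3825

640.3825 units


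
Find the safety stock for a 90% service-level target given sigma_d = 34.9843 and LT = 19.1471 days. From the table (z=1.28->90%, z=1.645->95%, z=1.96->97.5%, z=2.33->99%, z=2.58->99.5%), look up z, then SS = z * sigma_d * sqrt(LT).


From the table, SL = 90% corresponds to z = 1.28
sqrt(LT) = sqrt(19.1471) = 4.3757
SS = 1.28 * 34.9843 * 4.3757 = 195.9452

195.9452 units


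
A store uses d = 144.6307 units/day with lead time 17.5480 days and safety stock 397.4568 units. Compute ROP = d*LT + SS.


d*LT = 144.6307 * 17.5480 = 2537.9795
ROP = 2537.9795 + 397.4568 = 2935.4363

2935.4363 units


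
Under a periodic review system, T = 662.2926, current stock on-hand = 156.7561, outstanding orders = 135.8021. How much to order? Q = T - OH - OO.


Inventory position = OH + OO = 156.7561 + 135.8021 = 292.5582
Q = 662.2926 - 292.5582 = 369.7344

369.7344 units


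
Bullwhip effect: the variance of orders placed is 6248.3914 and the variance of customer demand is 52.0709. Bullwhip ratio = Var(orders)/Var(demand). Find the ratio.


BW = 6248.3914 / 52.0709 = 119.9978

119.9978


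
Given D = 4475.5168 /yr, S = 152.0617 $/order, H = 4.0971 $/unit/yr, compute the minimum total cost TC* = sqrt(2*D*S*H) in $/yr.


2*D*S*H = 5576601.2653
TC* = sqrt(5576601.2653) = 2361.4829

2361.4829 $/yr


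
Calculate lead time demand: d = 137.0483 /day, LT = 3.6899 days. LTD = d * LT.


LTD = 137.0483 * 3.6899 = 505.6945

505.6945 units


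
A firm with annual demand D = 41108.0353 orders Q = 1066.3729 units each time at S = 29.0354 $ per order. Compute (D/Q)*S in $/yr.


Number of orders = D/Q = 38.5494
Cost = 38.5494 * 29.0354 = 1119.2972

1119.2972 $/yr


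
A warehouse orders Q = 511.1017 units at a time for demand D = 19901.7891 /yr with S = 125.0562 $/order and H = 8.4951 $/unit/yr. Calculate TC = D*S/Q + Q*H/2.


Ordering cost = D*S/Q = 4869.5634
Holding cost = Q*H/2 = 2170.9300
TC = 4869.5634 + 2170.9300 = 7040.4934

7040.4934 $/yr


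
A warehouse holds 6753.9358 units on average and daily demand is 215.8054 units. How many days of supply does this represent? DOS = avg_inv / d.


DOS = 6753.9358 / 215.8054 = 31.2964

31.2964 days


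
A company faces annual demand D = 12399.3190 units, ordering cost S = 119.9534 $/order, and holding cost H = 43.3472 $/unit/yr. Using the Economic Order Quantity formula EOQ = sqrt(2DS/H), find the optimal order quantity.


2*D*S = 2 * 12399.3190 * 119.9534 = 2974680.9435
2*D*S/H = 68624.5235
EOQ = sqrt(68624.5235) = 261.9628

261.9628 units


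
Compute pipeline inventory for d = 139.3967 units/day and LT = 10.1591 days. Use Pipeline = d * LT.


Pipeline = 139.3967 * 10.1591 = 1416.1450

1416.1450 units


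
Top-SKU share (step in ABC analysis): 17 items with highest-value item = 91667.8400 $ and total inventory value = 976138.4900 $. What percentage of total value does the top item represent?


Top item = 91667.8400
Total = 976138.4900
Percentage = 91667.8400 / 976138.4900 * 100 = 9.3909

9.3909%


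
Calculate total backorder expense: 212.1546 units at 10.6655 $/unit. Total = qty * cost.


Total = 212.1546 * 10.6655 = 2262.7349

2262.7349 $


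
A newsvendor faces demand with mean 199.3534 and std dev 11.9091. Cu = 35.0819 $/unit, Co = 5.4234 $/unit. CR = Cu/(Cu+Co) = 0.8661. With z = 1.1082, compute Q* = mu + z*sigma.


CR = Cu/(Cu+Co) = 35.0819/(35.0819+5.4234) = 0.8661
z = 1.1082
Q* = 199.3534 + 1.1082 * 11.9091 = 212.5511

212.5511 units


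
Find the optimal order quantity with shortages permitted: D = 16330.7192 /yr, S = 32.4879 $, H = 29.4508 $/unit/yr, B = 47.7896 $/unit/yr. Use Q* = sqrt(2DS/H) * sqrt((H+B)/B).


sqrt(2DS/H) = 189.8147
sqrt((H+B)/B) = 1.2713
Q* = 189.8147 * 1.2713 = 241.3156

241.3156 units


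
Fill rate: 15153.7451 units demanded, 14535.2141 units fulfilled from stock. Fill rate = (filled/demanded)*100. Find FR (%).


FR = 14535.2141 / 15153.7451 * 100 = 95.9183

95.9183%


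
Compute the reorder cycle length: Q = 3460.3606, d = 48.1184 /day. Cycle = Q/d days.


Cycle = 3460.3606 / 48.1184 = 71.9135

71.9135 days


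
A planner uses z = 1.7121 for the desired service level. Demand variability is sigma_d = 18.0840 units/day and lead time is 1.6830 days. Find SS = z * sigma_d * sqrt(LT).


sqrt(LT) = sqrt(1.6830) = 1.2973
SS = 1.7121 * 18.0840 * 1.2973 = 40.1667

40.1667 units


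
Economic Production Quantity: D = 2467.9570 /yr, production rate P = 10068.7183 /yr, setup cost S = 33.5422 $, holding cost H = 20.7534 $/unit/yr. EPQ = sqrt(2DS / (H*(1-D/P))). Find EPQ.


1 - D/P = 1 - 0.2451 = 0.7549
H*(1-D/P) = 15.6665
2DS = 165561.4146
EPQ = sqrt(10567.8580) = 102.8001

102.8001 units


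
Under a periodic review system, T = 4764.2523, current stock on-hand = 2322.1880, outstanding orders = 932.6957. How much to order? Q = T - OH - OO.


Inventory position = OH + OO = 2322.1880 + 932.6957 = 3254.8837
Q = 4764.2523 - 3254.8837 = 1509.3686

1509.3686 units


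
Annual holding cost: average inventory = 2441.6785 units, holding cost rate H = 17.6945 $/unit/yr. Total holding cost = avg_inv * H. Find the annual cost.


Cost = 2441.6785 * 17.6945 = 43204.2802

43204.2802 $/yr


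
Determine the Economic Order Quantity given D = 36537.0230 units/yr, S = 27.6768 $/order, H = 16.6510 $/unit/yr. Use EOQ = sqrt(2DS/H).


2*D*S = 2 * 36537.0230 * 27.6768 = 2022455.7563
2*D*S/H = 121461.5192
EOQ = sqrt(121461.5192) = 348.5133

348.5133 units


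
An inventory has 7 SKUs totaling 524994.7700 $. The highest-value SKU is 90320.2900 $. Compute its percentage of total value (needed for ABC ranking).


Top item = 90320.2900
Total = 524994.7700
Percentage = 90320.2900 / 524994.7700 * 100 = 17.2040

17.2040%


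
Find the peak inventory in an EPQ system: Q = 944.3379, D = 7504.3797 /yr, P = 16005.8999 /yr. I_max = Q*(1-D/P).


D/P = 0.4689
1 - D/P = 0.5311
I_max = 944.3379 * 0.5311 = 501.5843

501.5843 units


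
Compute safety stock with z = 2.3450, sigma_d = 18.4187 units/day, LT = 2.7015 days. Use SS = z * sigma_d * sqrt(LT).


sqrt(LT) = sqrt(2.7015) = 1.6436
SS = 2.3450 * 18.4187 * 1.6436 = 70.9912

70.9912 units


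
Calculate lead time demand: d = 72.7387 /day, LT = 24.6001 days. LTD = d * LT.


LTD = 72.7387 * 24.6001 = 1789.3793

1789.3793 units


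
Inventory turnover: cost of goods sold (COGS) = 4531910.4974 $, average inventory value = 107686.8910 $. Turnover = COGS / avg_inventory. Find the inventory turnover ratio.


Turnover = 4531910.4974 / 107686.8910 = 42.0841

42.0841


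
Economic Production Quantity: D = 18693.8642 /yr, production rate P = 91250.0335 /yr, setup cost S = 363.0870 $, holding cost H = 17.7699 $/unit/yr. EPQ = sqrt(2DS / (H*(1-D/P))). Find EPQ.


1 - D/P = 1 - 0.2049 = 0.7951
H*(1-D/P) = 14.1295
2DS = 13574998.1416
EPQ = sqrt(960756.8333) = 980.1820

980.1820 units


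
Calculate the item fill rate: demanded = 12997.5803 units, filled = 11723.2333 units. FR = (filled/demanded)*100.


FR = 11723.2333 / 12997.5803 * 100 = 90.1955

90.1955%


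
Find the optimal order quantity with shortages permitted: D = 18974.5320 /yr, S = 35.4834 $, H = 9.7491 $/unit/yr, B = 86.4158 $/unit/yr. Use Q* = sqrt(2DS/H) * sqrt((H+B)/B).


sqrt(2DS/H) = 371.6472
sqrt((H+B)/B) = 1.0549
Q* = 371.6472 * 1.0549 = 392.0510

392.0510 units


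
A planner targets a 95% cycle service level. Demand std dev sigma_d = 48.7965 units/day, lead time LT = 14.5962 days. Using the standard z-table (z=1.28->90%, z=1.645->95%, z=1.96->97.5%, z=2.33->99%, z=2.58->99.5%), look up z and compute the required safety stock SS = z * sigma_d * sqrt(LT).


From the table, SL = 95% corresponds to z = 1.645
sqrt(LT) = sqrt(14.5962) = 3.8205
SS = 1.645 * 48.7965 * 3.8205 = 306.6722

306.6722 units


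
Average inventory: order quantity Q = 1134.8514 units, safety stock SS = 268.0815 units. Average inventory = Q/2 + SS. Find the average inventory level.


Q/2 = 567.4257
Avg = 567.4257 + 268.0815 = 835.5072

835.5072 units


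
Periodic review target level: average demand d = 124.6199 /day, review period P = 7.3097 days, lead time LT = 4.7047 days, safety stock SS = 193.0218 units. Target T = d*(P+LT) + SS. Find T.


P + LT = 12.0144
d*(P+LT) = 124.6199 * 12.0144 = 1497.2333
T = 1497.2333 + 193.0218 = 1690.2551

1690.2551 units


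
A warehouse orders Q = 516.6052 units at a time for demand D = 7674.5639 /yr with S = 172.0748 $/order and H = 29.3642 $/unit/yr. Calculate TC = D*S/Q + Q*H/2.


Ordering cost = D*S/Q = 2556.3023
Holding cost = Q*H/2 = 7584.8492
TC = 2556.3023 + 7584.8492 = 10141.1515

10141.1515 $/yr


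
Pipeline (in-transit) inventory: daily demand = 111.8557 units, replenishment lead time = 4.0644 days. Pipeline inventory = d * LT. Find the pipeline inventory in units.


Pipeline = 111.8557 * 4.0644 = 454.6263

454.6263 units


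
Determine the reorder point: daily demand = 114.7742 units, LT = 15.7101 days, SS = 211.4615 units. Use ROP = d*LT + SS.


d*LT = 114.7742 * 15.7101 = 1803.1142
ROP = 1803.1142 + 211.4615 = 2014.5757

2014.5757 units


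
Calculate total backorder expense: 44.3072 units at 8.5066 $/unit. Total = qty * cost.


Total = 44.3072 * 8.5066 = 376.9036

376.9036 $


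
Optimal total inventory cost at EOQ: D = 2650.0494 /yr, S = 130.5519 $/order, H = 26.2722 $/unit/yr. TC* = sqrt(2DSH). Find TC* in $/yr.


2*D*S*H = 18178732.6968
TC* = sqrt(18178732.6968) = 4263.6525

4263.6525 $/yr


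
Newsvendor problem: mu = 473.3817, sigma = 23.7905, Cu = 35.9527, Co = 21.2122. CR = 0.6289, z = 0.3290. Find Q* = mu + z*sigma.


CR = Cu/(Cu+Co) = 35.9527/(35.9527+21.2122) = 0.6289
z = 0.3290
Q* = 473.3817 + 0.3290 * 23.7905 = 481.2088

481.2088 units


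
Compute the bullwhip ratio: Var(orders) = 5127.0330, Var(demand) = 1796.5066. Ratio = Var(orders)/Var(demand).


BW = 5127.0330 / 1796.5066 = 2.8539

2.8539


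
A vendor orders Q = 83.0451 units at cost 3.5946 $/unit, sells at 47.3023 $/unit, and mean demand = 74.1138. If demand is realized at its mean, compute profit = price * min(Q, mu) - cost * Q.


Sales at mu = min(83.0451, 74.1138) = 74.1138
Revenue = 47.3023 * 74.1138 = 3505.7532
Total cost = 3.5946 * 83.0451 = 298.5139
Profit = 3505.7532 - 298.5139 = 3207.2393

3207.2393 $


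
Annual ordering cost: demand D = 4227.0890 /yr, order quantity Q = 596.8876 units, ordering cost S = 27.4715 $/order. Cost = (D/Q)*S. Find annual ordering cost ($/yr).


Number of orders = D/Q = 7.0819
Cost = 7.0819 * 27.4715 = 194.5500

194.5500 $/yr


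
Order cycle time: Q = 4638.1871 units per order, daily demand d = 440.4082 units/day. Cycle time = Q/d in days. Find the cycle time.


Cycle = 4638.1871 / 440.4082 = 10.5316

10.5316 days


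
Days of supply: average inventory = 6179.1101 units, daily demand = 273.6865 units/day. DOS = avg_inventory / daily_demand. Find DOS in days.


DOS = 6179.1101 / 273.6865 = 22.5773

22.5773 days


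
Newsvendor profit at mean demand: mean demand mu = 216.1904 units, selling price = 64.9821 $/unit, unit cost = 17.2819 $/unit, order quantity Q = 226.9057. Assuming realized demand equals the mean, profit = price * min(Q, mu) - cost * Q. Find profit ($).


Sales at mu = min(226.9057, 216.1904) = 216.1904
Revenue = 64.9821 * 216.1904 = 14048.5062
Total cost = 17.2819 * 226.9057 = 3921.3616
Profit = 14048.5062 - 3921.3616 = 10127.1446

10127.1446 $


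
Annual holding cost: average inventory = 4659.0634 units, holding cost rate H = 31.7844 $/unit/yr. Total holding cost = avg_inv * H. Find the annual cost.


Cost = 4659.0634 * 31.7844 = 148085.5347

148085.5347 $/yr


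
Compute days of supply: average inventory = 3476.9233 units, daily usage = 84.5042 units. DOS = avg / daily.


DOS = 3476.9233 / 84.5042 = 41.1450

41.1450 days


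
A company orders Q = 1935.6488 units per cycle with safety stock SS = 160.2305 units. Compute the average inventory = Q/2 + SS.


Q/2 = 967.8244
Avg = 967.8244 + 160.2305 = 1128.0549

1128.0549 units


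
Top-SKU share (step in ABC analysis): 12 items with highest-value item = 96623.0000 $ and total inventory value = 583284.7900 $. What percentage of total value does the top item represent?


Top item = 96623.0000
Total = 583284.7900
Percentage = 96623.0000 / 583284.7900 * 100 = 16.5653

16.5653%


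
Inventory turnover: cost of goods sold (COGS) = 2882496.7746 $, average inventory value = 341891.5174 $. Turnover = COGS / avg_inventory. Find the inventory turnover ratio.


Turnover = 2882496.7746 / 341891.5174 = 8.4310

8.4310


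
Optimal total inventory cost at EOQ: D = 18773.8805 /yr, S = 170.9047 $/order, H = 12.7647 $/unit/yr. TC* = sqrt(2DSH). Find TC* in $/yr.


2*D*S*H = 81912213.7803
TC* = sqrt(81912213.7803) = 9050.5367

9050.5367 $/yr


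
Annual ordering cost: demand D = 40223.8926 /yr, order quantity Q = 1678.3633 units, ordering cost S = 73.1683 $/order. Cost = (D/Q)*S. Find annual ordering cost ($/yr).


Number of orders = D/Q = 23.9661
Cost = 23.9661 * 73.1683 = 1753.5618

1753.5618 $/yr


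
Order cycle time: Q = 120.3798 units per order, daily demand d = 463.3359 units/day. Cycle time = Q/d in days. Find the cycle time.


Cycle = 120.3798 / 463.3359 = 0.2598

0.2598 days


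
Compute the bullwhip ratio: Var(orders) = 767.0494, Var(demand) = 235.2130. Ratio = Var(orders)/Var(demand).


BW = 767.0494 / 235.2130 = 3.2611

3.2611


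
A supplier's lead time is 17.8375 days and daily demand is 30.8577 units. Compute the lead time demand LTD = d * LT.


LTD = 30.8577 * 17.8375 = 550.4242

550.4242 units


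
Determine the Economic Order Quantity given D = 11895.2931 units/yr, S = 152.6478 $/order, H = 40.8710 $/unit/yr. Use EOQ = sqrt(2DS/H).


2*D*S = 2 * 11895.2931 * 152.6478 = 3631580.6441
2*D*S/H = 88854.7049
EOQ = sqrt(88854.7049) = 298.0851

298.0851 units


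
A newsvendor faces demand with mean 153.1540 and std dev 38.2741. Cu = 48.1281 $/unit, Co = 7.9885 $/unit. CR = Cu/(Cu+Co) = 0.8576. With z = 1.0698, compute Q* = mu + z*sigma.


CR = Cu/(Cu+Co) = 48.1281/(48.1281+7.9885) = 0.8576
z = 1.0698
Q* = 153.1540 + 1.0698 * 38.2741 = 194.0996

194.0996 units


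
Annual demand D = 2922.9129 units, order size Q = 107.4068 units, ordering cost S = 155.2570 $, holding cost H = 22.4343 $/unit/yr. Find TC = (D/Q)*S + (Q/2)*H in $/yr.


Ordering cost = D*S/Q = 4225.0834
Holding cost = Q*H/2 = 1204.7982
TC = 4225.0834 + 1204.7982 = 5429.8816

5429.8816 $/yr


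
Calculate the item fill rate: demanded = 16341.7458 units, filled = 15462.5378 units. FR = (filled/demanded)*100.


FR = 15462.5378 / 16341.7458 * 100 = 94.6199

94.6199%


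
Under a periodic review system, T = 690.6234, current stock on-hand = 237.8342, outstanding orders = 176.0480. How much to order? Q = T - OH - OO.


Inventory position = OH + OO = 237.8342 + 176.0480 = 413.8822
Q = 690.6234 - 413.8822 = 276.7412

276.7412 units


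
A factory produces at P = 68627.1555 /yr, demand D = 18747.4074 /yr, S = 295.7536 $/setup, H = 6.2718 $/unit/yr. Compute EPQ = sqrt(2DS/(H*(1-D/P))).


1 - D/P = 1 - 0.2732 = 0.7268
H*(1-D/P) = 4.5585
2DS = 11089226.4584
EPQ = sqrt(2432656.5517) = 1559.6976

1559.6976 units


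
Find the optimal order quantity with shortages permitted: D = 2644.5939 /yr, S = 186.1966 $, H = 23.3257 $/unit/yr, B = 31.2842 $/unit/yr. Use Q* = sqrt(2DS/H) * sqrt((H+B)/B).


sqrt(2DS/H) = 205.4769
sqrt((H+B)/B) = 1.3212
Q* = 205.4769 * 1.3212 = 271.4790

271.4790 units


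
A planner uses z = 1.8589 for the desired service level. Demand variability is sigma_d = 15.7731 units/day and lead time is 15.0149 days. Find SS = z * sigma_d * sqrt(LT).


sqrt(LT) = sqrt(15.0149) = 3.8749
SS = 1.8589 * 15.7731 * 3.8749 = 113.6146

113.6146 units


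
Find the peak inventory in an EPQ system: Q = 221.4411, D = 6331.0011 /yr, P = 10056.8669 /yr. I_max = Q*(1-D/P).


D/P = 0.6295
1 - D/P = 0.3705
I_max = 221.4411 * 0.3705 = 82.0394

82.0394 units


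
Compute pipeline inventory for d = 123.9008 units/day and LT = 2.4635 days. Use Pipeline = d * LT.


Pipeline = 123.9008 * 2.4635 = 305.2296

305.2296 units


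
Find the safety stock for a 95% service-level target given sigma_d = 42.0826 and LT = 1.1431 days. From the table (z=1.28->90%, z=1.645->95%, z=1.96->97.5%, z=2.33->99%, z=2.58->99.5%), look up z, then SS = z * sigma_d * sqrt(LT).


From the table, SL = 95% corresponds to z = 1.645
sqrt(LT) = sqrt(1.1431) = 1.0692
SS = 1.645 * 42.0826 * 1.0692 = 74.0134

74.0134 units


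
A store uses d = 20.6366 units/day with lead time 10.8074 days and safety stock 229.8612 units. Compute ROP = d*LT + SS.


d*LT = 20.6366 * 10.8074 = 223.0280
ROP = 223.0280 + 229.8612 = 452.8892

452.8892 units


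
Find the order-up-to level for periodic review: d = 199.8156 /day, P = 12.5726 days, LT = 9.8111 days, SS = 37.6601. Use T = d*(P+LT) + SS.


P + LT = 22.3837
d*(P+LT) = 199.8156 * 22.3837 = 4472.6124
T = 4472.6124 + 37.6601 = 4510.2725

4510.2725 units


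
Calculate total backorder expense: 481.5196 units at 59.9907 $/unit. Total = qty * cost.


Total = 481.5196 * 59.9907 = 28886.6979

28886.6979 $


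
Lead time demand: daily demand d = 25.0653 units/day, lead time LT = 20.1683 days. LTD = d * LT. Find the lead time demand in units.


LTD = 25.0653 * 20.1683 = 505.5245

505.5245 units


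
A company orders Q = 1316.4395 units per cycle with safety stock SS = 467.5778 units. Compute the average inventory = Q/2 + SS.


Q/2 = 658.2197
Avg = 658.2197 + 467.5778 = 1125.7976

1125.7976 units


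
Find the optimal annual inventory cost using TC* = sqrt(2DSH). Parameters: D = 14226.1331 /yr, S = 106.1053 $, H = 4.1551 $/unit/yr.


2*D*S*H = 12543981.9743
TC* = sqrt(12543981.9743) = 3541.7484

3541.7484 $/yr


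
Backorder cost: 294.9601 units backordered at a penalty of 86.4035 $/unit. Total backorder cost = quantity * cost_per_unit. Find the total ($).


Total = 294.9601 * 86.4035 = 25485.5850

25485.5850 $


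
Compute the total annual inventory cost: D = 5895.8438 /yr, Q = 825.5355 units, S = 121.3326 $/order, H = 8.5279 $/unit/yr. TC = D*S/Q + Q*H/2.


Ordering cost = D*S/Q = 866.5382
Holding cost = Q*H/2 = 3520.0421
TC = 866.5382 + 3520.0421 = 4386.5803

4386.5803 $/yr


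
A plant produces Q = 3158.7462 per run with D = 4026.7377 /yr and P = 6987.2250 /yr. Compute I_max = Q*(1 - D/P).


D/P = 0.5763
1 - D/P = 0.4237
I_max = 3158.7462 * 0.4237 = 1338.3608

1338.3608 units


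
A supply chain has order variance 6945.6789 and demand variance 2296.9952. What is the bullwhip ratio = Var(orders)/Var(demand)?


BW = 6945.6789 / 2296.9952 = 3.0238

3.0238


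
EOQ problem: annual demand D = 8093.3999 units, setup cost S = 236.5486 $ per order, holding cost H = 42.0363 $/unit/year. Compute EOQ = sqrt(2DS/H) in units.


2*D*S = 2 * 8093.3999 * 236.5486 = 3828964.8312
2*D*S/H = 91087.1040
EOQ = sqrt(91087.1040) = 301.8064

301.8064 units


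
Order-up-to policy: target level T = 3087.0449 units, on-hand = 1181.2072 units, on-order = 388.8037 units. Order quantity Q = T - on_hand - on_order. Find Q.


Inventory position = OH + OO = 1181.2072 + 388.8037 = 1570.0109
Q = 3087.0449 - 1570.0109 = 1517.0340

1517.0340 units


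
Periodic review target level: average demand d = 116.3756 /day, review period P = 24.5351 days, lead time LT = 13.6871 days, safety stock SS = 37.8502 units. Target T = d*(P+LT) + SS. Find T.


P + LT = 38.2222
d*(P+LT) = 116.3756 * 38.2222 = 4448.1315
T = 4448.1315 + 37.8502 = 4485.9817

4485.9817 units


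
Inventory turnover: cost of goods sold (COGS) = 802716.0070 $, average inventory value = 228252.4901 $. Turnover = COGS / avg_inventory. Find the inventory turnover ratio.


Turnover = 802716.0070 / 228252.4901 = 3.5168

3.5168


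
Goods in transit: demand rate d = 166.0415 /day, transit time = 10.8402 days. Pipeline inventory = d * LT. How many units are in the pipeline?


Pipeline = 166.0415 * 10.8402 = 1799.9231

1799.9231 units


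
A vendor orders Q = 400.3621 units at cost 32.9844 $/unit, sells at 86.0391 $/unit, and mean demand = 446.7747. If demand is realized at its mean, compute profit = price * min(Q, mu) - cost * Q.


Sales at mu = min(400.3621, 446.7747) = 400.3621
Revenue = 86.0391 * 400.3621 = 34446.7948
Total cost = 32.9844 * 400.3621 = 13205.7037
Profit = 34446.7948 - 13205.7037 = 21241.0911

21241.0911 $


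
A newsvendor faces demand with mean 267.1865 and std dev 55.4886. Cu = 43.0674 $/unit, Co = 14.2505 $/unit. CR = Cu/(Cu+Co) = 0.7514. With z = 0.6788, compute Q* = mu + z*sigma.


CR = Cu/(Cu+Co) = 43.0674/(43.0674+14.2505) = 0.7514
z = 0.6788
Q* = 267.1865 + 0.6788 * 55.4886 = 304.8522

304.8522 units


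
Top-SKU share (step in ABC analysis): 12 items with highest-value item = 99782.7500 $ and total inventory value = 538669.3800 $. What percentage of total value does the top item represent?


Top item = 99782.7500
Total = 538669.3800
Percentage = 99782.7500 / 538669.3800 * 100 = 18.5239

18.5239%


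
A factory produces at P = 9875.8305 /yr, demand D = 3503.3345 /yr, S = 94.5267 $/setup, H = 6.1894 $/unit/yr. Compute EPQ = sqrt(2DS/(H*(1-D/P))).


1 - D/P = 1 - 0.3547 = 0.6453
H*(1-D/P) = 3.9938
2DS = 662317.2986
EPQ = sqrt(165837.0652) = 407.2310

407.2310 units


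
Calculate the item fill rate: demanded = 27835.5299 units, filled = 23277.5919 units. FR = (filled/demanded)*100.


FR = 23277.5919 / 27835.5299 * 100 = 83.6255

83.6255%


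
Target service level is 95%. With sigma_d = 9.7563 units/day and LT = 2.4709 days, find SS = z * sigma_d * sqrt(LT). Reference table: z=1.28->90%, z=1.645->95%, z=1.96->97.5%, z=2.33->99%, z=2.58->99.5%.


From the table, SL = 95% corresponds to z = 1.645
sqrt(LT) = sqrt(2.4709) = 1.5719
SS = 1.645 * 9.7563 * 1.5719 = 25.2278

25.2278 units


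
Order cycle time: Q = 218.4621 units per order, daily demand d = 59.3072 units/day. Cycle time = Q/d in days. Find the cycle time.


Cycle = 218.4621 / 59.3072 = 3.6836

3.6836 days


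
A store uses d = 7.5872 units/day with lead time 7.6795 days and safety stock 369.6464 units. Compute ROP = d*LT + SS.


d*LT = 7.5872 * 7.6795 = 58.2659
ROP = 58.2659 + 369.6464 = 427.9123

427.9123 units


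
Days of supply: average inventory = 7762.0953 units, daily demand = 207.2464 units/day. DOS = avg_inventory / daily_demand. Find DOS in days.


DOS = 7762.0953 / 207.2464 = 37.4535

37.4535 days


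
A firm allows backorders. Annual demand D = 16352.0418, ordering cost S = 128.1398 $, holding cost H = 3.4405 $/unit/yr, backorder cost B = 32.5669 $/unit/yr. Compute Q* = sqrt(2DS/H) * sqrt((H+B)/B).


sqrt(2DS/H) = 1103.6522
sqrt((H+B)/B) = 1.0515
Q* = 1103.6522 * 1.0515 = 1160.4860

1160.4860 units


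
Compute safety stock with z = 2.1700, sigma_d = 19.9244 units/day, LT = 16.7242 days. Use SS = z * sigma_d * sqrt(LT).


sqrt(LT) = sqrt(16.7242) = 4.0895
SS = 2.1700 * 19.9244 * 4.0895 = 176.8144

176.8144 units


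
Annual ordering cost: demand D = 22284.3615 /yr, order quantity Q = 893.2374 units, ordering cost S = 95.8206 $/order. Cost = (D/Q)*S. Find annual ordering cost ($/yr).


Number of orders = D/Q = 24.9479
Cost = 24.9479 * 95.8206 = 2390.5189

2390.5189 $/yr


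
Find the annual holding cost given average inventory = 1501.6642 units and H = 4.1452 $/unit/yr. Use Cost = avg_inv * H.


Cost = 1501.6642 * 4.1452 = 6224.6984

6224.6984 $/yr


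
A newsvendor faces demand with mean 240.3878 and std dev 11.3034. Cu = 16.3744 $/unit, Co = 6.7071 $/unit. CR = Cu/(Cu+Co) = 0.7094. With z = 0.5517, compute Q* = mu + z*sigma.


CR = Cu/(Cu+Co) = 16.3744/(16.3744+6.7071) = 0.7094
z = 0.5517
Q* = 240.3878 + 0.5517 * 11.3034 = 246.6239

246.6239 units


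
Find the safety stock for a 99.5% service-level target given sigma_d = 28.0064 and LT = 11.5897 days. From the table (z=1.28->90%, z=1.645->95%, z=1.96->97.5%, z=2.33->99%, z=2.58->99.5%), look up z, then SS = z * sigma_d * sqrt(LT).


From the table, SL = 99.5% corresponds to z = 2.58
sqrt(LT) = sqrt(11.5897) = 3.4044
SS = 2.58 * 28.0064 * 3.4044 = 245.9875

245.9875 units


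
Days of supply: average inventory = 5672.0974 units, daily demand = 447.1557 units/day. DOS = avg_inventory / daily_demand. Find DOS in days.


DOS = 5672.0974 / 447.1557 = 12.6848

12.6848 days


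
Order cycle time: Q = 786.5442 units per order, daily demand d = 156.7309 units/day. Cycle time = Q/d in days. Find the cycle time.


Cycle = 786.5442 / 156.7309 = 5.0184

5.0184 days


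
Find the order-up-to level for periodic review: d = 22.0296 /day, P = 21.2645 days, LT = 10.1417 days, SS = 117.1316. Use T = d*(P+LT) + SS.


P + LT = 31.4062
d*(P+LT) = 22.0296 * 31.4062 = 691.8660
T = 691.8660 + 117.1316 = 808.9976

808.9976 units


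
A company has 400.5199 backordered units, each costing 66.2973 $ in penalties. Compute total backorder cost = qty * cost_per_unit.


Total = 400.5199 * 66.2973 = 26553.3880

26553.3880 $


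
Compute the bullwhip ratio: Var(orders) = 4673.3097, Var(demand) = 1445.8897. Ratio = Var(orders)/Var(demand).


BW = 4673.3097 / 1445.8897 = 3.2321

3.2321


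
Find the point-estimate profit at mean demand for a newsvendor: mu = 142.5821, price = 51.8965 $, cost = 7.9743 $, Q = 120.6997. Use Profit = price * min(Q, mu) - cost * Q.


Sales at mu = min(120.6997, 142.5821) = 120.6997
Revenue = 51.8965 * 120.6997 = 6263.8920
Total cost = 7.9743 * 120.6997 = 962.4956
Profit = 6263.8920 - 962.4956 = 5301.3964

5301.3964 $


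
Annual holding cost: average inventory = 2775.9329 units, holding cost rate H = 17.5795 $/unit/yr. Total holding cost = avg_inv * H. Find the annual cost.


Cost = 2775.9329 * 17.5795 = 48799.5124

48799.5124 $/yr


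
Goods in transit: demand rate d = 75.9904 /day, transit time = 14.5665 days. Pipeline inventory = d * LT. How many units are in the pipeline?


Pipeline = 75.9904 * 14.5665 = 1106.9142

1106.9142 units


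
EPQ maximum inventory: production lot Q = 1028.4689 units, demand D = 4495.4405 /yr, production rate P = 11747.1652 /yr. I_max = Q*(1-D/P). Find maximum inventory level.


D/P = 0.3827
1 - D/P = 0.6173
I_max = 1028.4689 * 0.6173 = 634.8913

634.8913 units


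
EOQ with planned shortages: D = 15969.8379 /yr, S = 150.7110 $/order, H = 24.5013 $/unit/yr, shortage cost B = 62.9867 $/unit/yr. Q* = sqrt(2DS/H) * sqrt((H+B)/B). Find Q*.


sqrt(2DS/H) = 443.2443
sqrt((H+B)/B) = 1.1786
Q* = 443.2443 * 1.1786 = 522.3877

522.3877 units


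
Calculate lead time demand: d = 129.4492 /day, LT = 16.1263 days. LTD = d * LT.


LTD = 129.4492 * 16.1263 = 2087.5366

2087.5366 units


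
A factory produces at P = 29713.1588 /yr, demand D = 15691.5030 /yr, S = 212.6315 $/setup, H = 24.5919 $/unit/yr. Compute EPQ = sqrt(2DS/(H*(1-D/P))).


1 - D/P = 1 - 0.5281 = 0.4719
H*(1-D/P) = 11.6049
2DS = 6673015.6403
EPQ = sqrt(575015.5385) = 758.2978

758.2978 units


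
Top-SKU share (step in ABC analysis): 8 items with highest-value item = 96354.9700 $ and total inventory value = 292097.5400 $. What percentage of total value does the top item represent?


Top item = 96354.9700
Total = 292097.5400
Percentage = 96354.9700 / 292097.5400 * 100 = 32.9873

32.9873%


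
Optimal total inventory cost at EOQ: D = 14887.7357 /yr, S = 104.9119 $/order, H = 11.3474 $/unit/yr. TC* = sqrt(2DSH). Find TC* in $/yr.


2*D*S*H = 35447022.6216
TC* = sqrt(35447022.6216) = 5953.7402

5953.7402 $/yr


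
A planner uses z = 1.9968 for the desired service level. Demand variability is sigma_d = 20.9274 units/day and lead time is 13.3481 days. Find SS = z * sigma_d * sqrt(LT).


sqrt(LT) = sqrt(13.3481) = 3.6535
SS = 1.9968 * 20.9274 * 3.6535 = 152.6721

152.6721 units


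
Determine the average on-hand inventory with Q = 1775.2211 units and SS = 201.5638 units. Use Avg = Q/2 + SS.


Q/2 = 887.6105
Avg = 887.6105 + 201.5638 = 1089.1744

1089.1744 units


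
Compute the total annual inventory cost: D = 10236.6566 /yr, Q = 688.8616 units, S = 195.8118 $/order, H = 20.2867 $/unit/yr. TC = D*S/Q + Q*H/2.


Ordering cost = D*S/Q = 2909.8126
Holding cost = Q*H/2 = 6987.3643
TC = 2909.8126 + 6987.3643 = 9897.1769

9897.1769 $/yr


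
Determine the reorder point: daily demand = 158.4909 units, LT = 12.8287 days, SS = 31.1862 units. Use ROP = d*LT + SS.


d*LT = 158.4909 * 12.8287 = 2033.2322
ROP = 2033.2322 + 31.1862 = 2064.4184

2064.4184 units


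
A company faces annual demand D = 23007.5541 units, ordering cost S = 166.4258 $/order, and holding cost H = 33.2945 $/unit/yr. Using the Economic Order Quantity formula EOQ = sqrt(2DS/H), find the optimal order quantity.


2*D*S = 2 * 23007.5541 * 166.4258 = 7658101.1943
2*D*S/H = 230010.9986
EOQ = sqrt(230010.9986) = 479.5946

479.5946 units


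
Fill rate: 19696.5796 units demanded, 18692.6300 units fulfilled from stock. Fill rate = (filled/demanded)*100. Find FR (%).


FR = 18692.6300 / 19696.5796 * 100 = 94.9029

94.9029%


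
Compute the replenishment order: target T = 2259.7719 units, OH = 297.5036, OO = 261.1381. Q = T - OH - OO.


Inventory position = OH + OO = 297.5036 + 261.1381 = 558.6417
Q = 2259.7719 - 558.6417 = 1701.1302

1701.1302 units


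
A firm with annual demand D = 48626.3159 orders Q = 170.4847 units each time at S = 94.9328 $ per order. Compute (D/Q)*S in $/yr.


Number of orders = D/Q = 285.2239
Cost = 285.2239 * 94.9328 = 27077.1062

27077.1062 $/yr


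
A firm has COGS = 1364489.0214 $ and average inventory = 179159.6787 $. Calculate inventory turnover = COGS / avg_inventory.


Turnover = 1364489.0214 / 179159.6787 = 7.6160

7.6160


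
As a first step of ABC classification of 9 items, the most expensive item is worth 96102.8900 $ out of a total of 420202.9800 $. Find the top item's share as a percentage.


Top item = 96102.8900
Total = 420202.9800
Percentage = 96102.8900 / 420202.9800 * 100 = 22.8706

22.8706%


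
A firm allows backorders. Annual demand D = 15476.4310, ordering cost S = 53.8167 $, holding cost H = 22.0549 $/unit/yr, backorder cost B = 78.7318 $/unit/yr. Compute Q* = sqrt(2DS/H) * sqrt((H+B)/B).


sqrt(2DS/H) = 274.8251
sqrt((H+B)/B) = 1.1314
Q* = 274.8251 * 1.1314 = 310.9445

310.9445 units


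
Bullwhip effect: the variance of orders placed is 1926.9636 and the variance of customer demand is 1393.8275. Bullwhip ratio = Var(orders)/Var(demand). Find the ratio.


BW = 1926.9636 / 1393.8275 = 1.3825

1.3825


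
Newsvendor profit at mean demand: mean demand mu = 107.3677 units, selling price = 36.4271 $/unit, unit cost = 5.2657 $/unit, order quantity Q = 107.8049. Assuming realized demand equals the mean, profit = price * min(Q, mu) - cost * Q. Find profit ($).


Sales at mu = min(107.8049, 107.3677) = 107.3677
Revenue = 36.4271 * 107.3677 = 3911.0939
Total cost = 5.2657 * 107.8049 = 567.6683
Profit = 3911.0939 - 567.6683 = 3343.4257

3343.4257 $


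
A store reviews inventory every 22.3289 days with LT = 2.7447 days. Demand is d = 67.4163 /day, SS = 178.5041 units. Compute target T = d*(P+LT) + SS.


P + LT = 25.0736
d*(P+LT) = 67.4163 * 25.0736 = 1690.3693
T = 1690.3693 + 178.5041 = 1868.8734

1868.8734 units


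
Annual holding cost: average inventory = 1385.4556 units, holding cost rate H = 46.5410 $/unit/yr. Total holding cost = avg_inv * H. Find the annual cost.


Cost = 1385.4556 * 46.5410 = 64480.4891

64480.4891 $/yr


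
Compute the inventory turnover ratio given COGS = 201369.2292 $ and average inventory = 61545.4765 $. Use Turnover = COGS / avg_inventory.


Turnover = 201369.2292 / 61545.4765 = 3.2719

3.2719


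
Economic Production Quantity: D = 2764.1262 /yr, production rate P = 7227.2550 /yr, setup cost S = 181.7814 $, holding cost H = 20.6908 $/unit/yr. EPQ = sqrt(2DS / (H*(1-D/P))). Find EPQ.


1 - D/P = 1 - 0.3825 = 0.6175
H*(1-D/P) = 12.7774
2DS = 1004933.4608
EPQ = sqrt(78649.1407) = 280.4445

280.4445 units


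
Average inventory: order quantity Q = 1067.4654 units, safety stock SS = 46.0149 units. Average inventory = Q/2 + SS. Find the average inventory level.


Q/2 = 533.7327
Avg = 533.7327 + 46.0149 = 579.7476

579.7476 units


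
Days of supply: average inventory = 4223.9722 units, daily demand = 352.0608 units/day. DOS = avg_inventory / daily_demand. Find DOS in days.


DOS = 4223.9722 / 352.0608 = 11.9978

11.9978 days


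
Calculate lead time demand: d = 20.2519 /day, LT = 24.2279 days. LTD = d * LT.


LTD = 20.2519 * 24.2279 = 490.6610

490.6610 units


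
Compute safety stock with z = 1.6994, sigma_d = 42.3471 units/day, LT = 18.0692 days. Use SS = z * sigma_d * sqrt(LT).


sqrt(LT) = sqrt(18.0692) = 4.2508
SS = 1.6994 * 42.3471 * 4.2508 = 305.9065

305.9065 units


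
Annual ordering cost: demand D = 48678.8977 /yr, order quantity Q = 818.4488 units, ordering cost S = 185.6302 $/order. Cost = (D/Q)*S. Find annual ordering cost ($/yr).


Number of orders = D/Q = 59.4770
Cost = 59.4770 * 185.6302 = 11040.7316

11040.7316 $/yr


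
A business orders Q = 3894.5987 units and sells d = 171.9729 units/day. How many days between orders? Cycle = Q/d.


Cycle = 3894.5987 / 171.9729 = 22.6466

22.6466 days


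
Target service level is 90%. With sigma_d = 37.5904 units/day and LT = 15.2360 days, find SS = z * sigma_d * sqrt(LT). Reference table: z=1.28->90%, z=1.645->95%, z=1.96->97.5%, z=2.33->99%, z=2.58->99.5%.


From the table, SL = 90% corresponds to z = 1.28
sqrt(LT) = sqrt(15.2360) = 3.9033
SS = 1.28 * 37.5904 * 3.9033 = 187.8116

187.8116 units


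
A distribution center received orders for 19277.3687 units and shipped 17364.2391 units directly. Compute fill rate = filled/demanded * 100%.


FR = 17364.2391 / 19277.3687 * 100 = 90.0758

90.0758%


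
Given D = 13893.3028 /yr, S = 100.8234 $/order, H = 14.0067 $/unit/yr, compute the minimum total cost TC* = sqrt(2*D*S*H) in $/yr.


2*D*S*H = 39240331.0331
TC* = sqrt(39240331.0331) = 6264.2103

6264.2103 $/yr


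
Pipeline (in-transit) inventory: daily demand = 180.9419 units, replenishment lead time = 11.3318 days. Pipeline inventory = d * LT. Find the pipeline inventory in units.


Pipeline = 180.9419 * 11.3318 = 2050.3974

2050.3974 units


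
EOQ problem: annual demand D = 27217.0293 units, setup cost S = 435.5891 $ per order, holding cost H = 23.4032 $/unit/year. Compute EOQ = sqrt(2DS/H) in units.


2*D*S = 2 * 27217.0293 * 435.5891 = 23710882.5949
2*D*S/H = 1013147.0310
EOQ = sqrt(1013147.0310) = 1006.5521

1006.5521 units


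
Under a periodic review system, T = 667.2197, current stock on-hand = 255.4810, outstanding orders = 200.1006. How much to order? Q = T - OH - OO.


Inventory position = OH + OO = 255.4810 + 200.1006 = 455.5816
Q = 667.2197 - 455.5816 = 211.6381

211.6381 units


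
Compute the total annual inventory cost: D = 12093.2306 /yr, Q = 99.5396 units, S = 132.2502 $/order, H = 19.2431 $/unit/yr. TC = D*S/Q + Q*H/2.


Ordering cost = D*S/Q = 16067.2955
Holding cost = Q*H/2 = 957.7252
TC = 16067.2955 + 957.7252 = 17025.0207

17025.0207 $/yr


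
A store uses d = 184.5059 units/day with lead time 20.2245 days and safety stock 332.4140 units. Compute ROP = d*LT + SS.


d*LT = 184.5059 * 20.2245 = 3731.5396
ROP = 3731.5396 + 332.4140 = 4063.9536

4063.9536 units


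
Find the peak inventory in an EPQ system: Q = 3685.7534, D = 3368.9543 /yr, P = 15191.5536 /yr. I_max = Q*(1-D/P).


D/P = 0.2218
1 - D/P = 0.7782
I_max = 3685.7534 * 0.7782 = 2868.3824

2868.3824 units


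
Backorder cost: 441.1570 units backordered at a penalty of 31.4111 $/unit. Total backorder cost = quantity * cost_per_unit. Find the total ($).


Total = 441.1570 * 31.4111 = 13857.2266

13857.2266 $


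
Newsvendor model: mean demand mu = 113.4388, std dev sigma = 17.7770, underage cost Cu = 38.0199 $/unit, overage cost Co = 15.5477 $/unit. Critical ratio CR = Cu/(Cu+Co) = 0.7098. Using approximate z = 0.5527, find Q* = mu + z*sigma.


CR = Cu/(Cu+Co) = 38.0199/(38.0199+15.5477) = 0.7098
z = 0.5527
Q* = 113.4388 + 0.5527 * 17.7770 = 123.2641

123.2641 units


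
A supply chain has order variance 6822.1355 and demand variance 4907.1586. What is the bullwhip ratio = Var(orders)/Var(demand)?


BW = 6822.1355 / 4907.1586 = 1.3902

1.3902


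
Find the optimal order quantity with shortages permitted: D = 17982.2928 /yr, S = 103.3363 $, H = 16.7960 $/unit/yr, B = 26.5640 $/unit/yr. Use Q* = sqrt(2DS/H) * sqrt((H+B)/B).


sqrt(2DS/H) = 470.3932
sqrt((H+B)/B) = 1.2776
Q* = 470.3932 * 1.2776 = 600.9785

600.9785 units


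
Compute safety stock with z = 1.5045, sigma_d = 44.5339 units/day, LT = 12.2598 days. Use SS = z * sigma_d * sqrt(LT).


sqrt(LT) = sqrt(12.2598) = 3.5014
SS = 1.5045 * 44.5339 * 3.5014 = 234.5982

234.5982 units


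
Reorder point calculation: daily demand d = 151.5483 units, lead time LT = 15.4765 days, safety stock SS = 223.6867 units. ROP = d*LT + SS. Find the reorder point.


d*LT = 151.5483 * 15.4765 = 2345.4373
ROP = 2345.4373 + 223.6867 = 2569.1240

2569.1240 units


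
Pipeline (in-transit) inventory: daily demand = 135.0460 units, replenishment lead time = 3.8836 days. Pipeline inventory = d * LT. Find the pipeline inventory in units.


Pipeline = 135.0460 * 3.8836 = 524.4646

524.4646 units


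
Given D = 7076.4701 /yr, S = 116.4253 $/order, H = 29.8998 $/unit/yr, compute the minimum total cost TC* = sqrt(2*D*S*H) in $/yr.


2*D*S*H = 49267703.6771
TC* = sqrt(49267703.6771) = 7019.0956

7019.0956 $/yr
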